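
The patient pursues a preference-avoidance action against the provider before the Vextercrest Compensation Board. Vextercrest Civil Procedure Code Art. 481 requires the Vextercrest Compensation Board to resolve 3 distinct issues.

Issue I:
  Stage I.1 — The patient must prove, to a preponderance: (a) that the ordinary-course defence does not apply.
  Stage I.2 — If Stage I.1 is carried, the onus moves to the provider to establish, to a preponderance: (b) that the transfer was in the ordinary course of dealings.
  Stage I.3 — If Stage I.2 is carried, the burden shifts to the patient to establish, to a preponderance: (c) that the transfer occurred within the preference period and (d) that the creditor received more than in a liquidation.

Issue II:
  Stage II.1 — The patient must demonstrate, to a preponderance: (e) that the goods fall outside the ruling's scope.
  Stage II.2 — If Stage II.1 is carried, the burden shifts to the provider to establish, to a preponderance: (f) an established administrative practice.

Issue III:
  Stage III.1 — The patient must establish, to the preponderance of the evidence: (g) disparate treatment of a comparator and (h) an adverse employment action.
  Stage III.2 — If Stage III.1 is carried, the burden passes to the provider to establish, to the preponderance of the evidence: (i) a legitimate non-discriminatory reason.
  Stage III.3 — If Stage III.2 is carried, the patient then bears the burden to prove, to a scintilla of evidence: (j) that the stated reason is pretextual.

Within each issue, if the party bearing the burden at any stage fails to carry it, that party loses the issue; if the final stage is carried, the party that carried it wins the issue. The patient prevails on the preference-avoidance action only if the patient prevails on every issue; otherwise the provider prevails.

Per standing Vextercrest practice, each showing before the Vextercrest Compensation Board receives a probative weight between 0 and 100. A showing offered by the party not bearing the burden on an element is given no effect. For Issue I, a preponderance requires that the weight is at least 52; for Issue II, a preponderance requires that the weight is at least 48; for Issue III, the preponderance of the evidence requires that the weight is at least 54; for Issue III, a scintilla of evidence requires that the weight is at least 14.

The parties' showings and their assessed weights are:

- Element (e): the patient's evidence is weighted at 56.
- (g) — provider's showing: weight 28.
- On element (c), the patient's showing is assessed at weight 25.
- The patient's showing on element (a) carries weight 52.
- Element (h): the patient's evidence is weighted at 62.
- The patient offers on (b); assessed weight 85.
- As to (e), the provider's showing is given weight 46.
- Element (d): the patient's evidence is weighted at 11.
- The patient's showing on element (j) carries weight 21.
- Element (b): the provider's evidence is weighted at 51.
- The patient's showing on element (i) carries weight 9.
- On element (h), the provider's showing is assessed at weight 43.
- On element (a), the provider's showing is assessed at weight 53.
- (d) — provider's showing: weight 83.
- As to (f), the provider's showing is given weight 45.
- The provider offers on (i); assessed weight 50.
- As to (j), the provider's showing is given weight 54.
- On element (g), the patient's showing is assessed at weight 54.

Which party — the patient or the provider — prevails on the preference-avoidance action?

patient

— Issue I —
At Stage I.1 the patient must meet a preponderance (weight is at least 52): on (a) the weight is 52 (the provider's 53 is given no effect), which does reach 52, so (a) meets the standard.
  The patient carries Stage I.1; the provider now bears the burden.
At Stage I.2 the provider must meet a preponderance (weight is at least 52): on (b) the weight is 51 (the patient's 85 is given no effect), < 52, so (b) does not meet the standard.
  Stage I.2 not carried; the provider fails its burden.
So the patient prevails on this issue.
— Issue II —
Stage II.1 (patient, a preponderance, weight is at least 48): (e) 56 (provider's 46 disregarded) ≥ 48 — meets.
  The patient carries Stage II.1; the provider now bears the burden.
Stage II.2 (provider, a preponderance, weight is at least 48): (f) 45 < 48 — fails.
  Stage II.2 not carried; the provider fails its burden.
The patient prevails on this issue.
— Issue III —
At Stage III.1 the patient must meet the preponderance of the evidence (weight is at least 54): on (g) the weight is 54 (the provider's 28 is given no effect), which does reach 54, so (g) meets the standard; on (h) the weight is 62 (the provider's 43 is given no effect), which does reach 54, so (h) meets the standard.
  All elements met. The burden passes to the provider.
At Stage III.2 the provider must meet the preponderance of the evidence (weight is at least 54): on (i) the weight is 50 (the patient's 9 is given no effect), which does not reach 54, so (i) does not meet the standard.
  Not every element is met, so the provider fails to carry Stage III.2.
So the patient prevails on this issue.
Per-issue: Issue I → patient; Issue II → patient; Issue III → patient. The patient must prevail on every issue; overall, the patient prevails.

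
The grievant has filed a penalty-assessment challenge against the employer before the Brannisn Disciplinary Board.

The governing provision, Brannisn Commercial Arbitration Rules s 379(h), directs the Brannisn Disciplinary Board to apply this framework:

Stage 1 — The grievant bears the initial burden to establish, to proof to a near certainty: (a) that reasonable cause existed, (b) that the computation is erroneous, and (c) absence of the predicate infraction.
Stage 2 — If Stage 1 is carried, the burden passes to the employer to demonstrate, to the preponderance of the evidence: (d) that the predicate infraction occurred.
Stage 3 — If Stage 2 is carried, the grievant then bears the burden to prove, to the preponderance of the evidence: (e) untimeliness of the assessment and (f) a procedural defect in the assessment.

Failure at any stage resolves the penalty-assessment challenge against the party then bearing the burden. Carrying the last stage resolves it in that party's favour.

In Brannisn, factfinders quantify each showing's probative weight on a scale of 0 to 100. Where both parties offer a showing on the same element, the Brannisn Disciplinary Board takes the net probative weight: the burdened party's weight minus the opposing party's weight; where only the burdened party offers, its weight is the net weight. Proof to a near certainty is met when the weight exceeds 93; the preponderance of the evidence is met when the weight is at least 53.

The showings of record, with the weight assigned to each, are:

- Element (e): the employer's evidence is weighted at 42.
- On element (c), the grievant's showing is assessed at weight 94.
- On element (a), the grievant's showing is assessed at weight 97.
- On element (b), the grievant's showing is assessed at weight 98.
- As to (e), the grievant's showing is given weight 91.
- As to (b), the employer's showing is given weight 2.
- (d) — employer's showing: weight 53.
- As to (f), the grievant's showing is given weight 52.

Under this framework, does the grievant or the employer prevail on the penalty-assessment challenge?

Stage 1 (grievant, proof to a near certainty, weight exceeds 93): (a) 97 > 93 — meets; (b) net 98−2=96 > 93 — meets; (c) 94 > 93 — meets.
  Stage 1 carried; the burden shifts to the employer.
Stage 2 (employer, the preponderance of the evidence, weight is at least 53): (d) 53 ≥ 53 — meets.
  Stage 2 carried; the burden shifts to the grievant.
Stage 3 (grievant, the preponderance of the evidence, weight is at least 53): (e) net 91−42=49 < 53 — fails; (f) 52 < 53 — fails.
  The grievant does not carry Stage 3.
The employer prevails.

employer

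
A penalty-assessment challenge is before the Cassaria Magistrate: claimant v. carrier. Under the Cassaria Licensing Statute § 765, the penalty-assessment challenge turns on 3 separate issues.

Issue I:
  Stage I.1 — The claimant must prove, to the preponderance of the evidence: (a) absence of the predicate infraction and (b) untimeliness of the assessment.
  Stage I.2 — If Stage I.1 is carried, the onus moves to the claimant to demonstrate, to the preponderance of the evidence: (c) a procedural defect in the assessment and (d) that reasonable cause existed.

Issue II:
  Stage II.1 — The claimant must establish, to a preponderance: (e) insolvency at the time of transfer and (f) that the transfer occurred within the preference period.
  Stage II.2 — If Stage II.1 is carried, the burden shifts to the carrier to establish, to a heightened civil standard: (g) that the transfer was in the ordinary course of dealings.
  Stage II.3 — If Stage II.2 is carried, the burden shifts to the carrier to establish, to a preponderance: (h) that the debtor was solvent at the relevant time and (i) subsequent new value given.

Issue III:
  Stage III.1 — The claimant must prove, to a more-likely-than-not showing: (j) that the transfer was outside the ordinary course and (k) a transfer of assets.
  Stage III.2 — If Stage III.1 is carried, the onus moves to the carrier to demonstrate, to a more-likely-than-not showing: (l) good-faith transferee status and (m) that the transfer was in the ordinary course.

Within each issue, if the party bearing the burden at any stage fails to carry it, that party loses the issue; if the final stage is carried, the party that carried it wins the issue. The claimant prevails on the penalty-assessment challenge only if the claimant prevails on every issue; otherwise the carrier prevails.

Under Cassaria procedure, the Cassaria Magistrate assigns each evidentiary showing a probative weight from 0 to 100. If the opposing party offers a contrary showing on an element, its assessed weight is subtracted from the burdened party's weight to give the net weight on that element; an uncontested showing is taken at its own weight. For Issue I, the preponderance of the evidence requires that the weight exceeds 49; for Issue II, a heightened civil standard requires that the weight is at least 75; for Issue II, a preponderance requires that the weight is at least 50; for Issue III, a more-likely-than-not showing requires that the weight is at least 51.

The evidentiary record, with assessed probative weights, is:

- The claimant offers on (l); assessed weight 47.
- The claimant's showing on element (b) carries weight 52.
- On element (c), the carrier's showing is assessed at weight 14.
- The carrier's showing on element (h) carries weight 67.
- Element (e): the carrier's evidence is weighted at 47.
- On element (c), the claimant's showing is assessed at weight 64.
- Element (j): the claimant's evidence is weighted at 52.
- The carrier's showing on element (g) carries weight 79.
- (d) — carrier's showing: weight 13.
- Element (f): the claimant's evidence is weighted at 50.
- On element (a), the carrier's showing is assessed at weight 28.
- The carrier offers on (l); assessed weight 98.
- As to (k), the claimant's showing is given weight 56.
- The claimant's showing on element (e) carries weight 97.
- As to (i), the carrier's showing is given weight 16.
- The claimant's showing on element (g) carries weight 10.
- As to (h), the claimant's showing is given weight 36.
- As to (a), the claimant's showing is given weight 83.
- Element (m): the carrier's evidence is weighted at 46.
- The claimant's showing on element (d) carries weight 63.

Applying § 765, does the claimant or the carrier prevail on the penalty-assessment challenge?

claimant

— Issue I —
Stage I.1 (claimant, the preponderance of the evidence, weight exceeds 49): (a) net 83−28=55 > 49 — meets; (b) 52 > 49 — meets.
  Stage I.1 carried; the burden remains with the claimant.
Stage I.2 (claimant, the preponderance of the evidence, weight exceeds 49): (c) net 64−14=50 > 49 — meets; (d) net 63−13=50 > 49 — meets.
  The claimant carries the last stage.
With every stage satisfied, the claimant prevails on this issue.
— Issue II —
At Stage II.1 the claimant must meet a preponderance (weight is at least 50): on (e) the weight is 97 less the opposing 47 gives net 50, ≥ 50, so (e) meets the standard; on (f) the weight is 50, ≥ 50, so (f) meets the standard.
  The claimant carries Stage II.1; the carrier now bears the burden.
At Stage II.2 the carrier must meet a heightened civil standard (weight is at least 75): on (g) the weight is 79 less the opposing 10 gives net 69, < 75, so (g) does not meet the standard.
  Not every element is met, so the carrier fails to carry Stage II.2.
So the claimant prevails on this issue.
— Issue III —
Stage III.1 (claimant, a more-likely-than-not showing, weight is at least 51): (j) 52 ≥ 51 — meets; (k) 56 ≥ 51 — meets.
  Stage III.1 is satisfied; the onus moves to the carrier.
Stage III.2 (carrier, a more-likely-than-not showing, weight is at least 51): (l) net 98−47=51 ≥ 51 — meets; (m) 46 < 51 — fails.
  Stage III.2 not carried; the carrier fails its burden.
The analysis ends at Stage III.2; the claimant prevails on this issue.
Per-issue: Issue I → claimant; Issue II → claimant; Issue III → claimant. The claimant must prevail on every issue; overall, the claimant prevails.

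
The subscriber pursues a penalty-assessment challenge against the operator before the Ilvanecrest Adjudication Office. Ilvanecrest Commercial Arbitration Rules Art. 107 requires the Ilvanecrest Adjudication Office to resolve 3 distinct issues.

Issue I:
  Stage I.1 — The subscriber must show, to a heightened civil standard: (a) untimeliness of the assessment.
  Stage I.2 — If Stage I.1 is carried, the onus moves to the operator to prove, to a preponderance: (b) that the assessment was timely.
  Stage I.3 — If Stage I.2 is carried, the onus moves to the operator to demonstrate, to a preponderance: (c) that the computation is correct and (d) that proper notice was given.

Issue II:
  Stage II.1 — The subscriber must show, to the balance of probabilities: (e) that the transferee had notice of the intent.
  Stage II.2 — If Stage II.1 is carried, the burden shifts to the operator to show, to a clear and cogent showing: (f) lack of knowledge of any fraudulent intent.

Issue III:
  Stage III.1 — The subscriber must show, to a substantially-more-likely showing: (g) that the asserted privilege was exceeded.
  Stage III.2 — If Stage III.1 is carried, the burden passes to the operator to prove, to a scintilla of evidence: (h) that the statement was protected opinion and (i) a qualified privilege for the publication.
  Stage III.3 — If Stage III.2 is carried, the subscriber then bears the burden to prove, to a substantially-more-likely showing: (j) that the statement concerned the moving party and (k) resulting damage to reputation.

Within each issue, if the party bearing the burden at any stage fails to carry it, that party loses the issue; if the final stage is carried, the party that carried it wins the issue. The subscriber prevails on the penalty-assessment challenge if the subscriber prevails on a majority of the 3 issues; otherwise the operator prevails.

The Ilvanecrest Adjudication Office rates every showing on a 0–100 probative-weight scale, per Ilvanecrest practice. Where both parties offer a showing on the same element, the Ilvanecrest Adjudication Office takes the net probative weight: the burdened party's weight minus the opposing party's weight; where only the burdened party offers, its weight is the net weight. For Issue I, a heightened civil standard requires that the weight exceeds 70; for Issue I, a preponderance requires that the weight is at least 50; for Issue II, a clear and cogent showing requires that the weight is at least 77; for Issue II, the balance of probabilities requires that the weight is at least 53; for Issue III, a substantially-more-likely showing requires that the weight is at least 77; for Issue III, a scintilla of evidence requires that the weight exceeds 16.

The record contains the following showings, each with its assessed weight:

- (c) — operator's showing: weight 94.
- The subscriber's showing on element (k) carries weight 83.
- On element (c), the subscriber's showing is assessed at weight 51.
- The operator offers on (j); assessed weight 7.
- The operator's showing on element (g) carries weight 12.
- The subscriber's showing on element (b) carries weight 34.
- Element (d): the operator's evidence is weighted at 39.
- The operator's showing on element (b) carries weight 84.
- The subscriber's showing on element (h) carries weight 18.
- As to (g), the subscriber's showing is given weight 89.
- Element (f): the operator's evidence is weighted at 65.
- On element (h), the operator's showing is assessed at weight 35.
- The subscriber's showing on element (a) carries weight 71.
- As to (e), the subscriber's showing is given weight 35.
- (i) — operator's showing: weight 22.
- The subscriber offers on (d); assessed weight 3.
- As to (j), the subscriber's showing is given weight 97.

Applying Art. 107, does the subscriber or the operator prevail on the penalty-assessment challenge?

subscriber

— Issue I —
Stage I.1 — burden on subscriber; standard: a heightened civil standard (weight exceeds 70).
    (a): 71 > 70 [met]
  All elements met. The burden passes to the operator.
Stage I.2 — burden on operator; standard: a preponderance (weight is at least 50).
    (b): 84 − 34 = 50 ≥ 50 [met]
  All elements met. The operator retains the burden for Stage I.3.
Stage I.3 — burden on operator; standard: a preponderance (weight is at least 50).
    (c): 94 − 51 = 43 < 50 [not met]
    (d): 39 − 3 = 36 < 50 [not met]
  Stage I.3 not carried; the operator fails its burden.
The subscriber prevails on this issue.
— Issue II —
Stage II.1 — burden on subscriber; standard: the balance of probabilities (weight is at least 53).
    (e): 35 < 53 [not met]
  Not every element is met, so the subscriber fails to carry Stage II.1.
The analysis ends at Stage II.1; the operator prevails on this issue.
— Issue III —
Stage III.1 (subscriber, a substantially-more-likely showing, weight is at least 77): (g) net 89−12=77 ≥ 77 — meets.
  The subscriber carries Stage III.1; the operator now bears the burden.
Stage III.2 (operator, a scintilla of evidence, weight exceeds 16): (h) net 35−18=17 > 16 — meets; (i) 22 > 16 — meets.
  Stage III.2 carried; the burden shifts to the subscriber.
Stage III.3 (subscriber, a substantially-more-likely showing, weight is at least 77): (j) net 97−7=90 ≥ 77 — meets; (k) 83 ≥ 77 — meets.
  All elements met at the final stage.
All stages carried — the subscriber prevails on this issue.
Per-issue: Issue I → subscriber; Issue II → operator; Issue III → subscriber. The subscriber must prevail on a majority of issues; overall, the subscriber prevails.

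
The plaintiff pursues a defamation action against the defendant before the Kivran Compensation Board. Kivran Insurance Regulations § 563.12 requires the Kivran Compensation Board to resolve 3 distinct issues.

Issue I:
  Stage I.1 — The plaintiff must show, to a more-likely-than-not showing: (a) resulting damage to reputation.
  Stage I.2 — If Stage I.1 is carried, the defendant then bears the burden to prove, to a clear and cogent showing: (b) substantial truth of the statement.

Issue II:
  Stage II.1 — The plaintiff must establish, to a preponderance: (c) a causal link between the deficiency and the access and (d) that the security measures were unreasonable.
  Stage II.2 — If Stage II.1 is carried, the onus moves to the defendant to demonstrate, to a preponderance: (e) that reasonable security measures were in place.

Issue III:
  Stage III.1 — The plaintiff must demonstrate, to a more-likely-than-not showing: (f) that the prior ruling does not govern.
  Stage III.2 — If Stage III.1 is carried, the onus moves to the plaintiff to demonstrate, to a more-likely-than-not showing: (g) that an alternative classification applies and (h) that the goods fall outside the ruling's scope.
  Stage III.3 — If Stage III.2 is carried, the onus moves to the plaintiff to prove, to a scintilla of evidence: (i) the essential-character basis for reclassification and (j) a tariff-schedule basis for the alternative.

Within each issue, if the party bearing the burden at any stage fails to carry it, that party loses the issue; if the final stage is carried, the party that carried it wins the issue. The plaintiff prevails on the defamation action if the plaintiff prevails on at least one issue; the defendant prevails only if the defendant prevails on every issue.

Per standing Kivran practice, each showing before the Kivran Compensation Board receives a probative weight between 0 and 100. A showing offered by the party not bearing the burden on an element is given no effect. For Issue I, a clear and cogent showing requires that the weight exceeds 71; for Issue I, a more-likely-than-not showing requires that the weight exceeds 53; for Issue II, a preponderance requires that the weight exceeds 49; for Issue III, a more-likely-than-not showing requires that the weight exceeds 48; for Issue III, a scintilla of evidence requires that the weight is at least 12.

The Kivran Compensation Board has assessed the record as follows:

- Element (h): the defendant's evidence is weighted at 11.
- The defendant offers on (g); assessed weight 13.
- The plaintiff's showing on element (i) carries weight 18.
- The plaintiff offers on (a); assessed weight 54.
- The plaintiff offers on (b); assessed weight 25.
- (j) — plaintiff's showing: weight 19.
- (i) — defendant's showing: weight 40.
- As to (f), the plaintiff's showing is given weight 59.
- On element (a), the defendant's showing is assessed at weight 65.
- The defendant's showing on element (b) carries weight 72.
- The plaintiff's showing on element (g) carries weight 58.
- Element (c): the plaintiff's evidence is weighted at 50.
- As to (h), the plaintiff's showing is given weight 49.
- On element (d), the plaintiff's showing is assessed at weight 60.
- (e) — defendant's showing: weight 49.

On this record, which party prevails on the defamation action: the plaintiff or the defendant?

— Issue I —
Stage I.1 (plaintiff, a more-likely-than-not showing, weight exceeds 53): (a) 54 (defendant's 65 disregarded) > 53 — meets.
  All elements met. The burden passes to the defendant.
Stage I.2 (defendant, a clear and cogent showing, weight exceeds 71): (b) 72 (plaintiff's 25 disregarded) > 71 — meets.
  All elements met at the final stage.
Every stage carried; the defendant prevails on this issue.
— Issue II —
Stage II.1 (plaintiff, a preponderance, weight exceeds 49): (c) 50 > 49 — meets; (d) 60 > 49 — meets.
  Stage II.1 is satisfied; the onus moves to the defendant.
Stage II.2 (defendant, a preponderance, weight exceeds 49): (e) 49 ≤ 49 — fails.
  Not every element is met, so the defendant fails to carry Stage II.2.
The plaintiff prevails on this issue.
— Issue III —
Stage III.1 (plaintiff, a more-likely-than-not showing, weight exceeds 48): (f) 59 > 48 — meets.
  Stage III.1 carried; the burden remains with the plaintiff.
Stage III.2 (plaintiff, a more-likely-than-not showing, weight exceeds 48): (g) 58 (defendant's 13 disregarded) > 48 — meets; (h) 49 (defendant's 11 disregarded) > 48 — meets.
  Stage III.2 carried; the burden remains with the plaintiff.
Stage III.3 (plaintiff, a scintilla of evidence, weight is at least 12): (i) 18 (defendant's 40 disregarded) ≥ 12 — meets; (j) 19 ≥ 12 — meets.
  The plaintiff carries the last stage.
With every stage satisfied, the plaintiff prevails on this issue.
Per-issue: Issue I → defendant; Issue II → plaintiff; Issue III → plaintiff. The plaintiff must prevail on at least one issue; overall, the plaintiff prevails.

plaintiff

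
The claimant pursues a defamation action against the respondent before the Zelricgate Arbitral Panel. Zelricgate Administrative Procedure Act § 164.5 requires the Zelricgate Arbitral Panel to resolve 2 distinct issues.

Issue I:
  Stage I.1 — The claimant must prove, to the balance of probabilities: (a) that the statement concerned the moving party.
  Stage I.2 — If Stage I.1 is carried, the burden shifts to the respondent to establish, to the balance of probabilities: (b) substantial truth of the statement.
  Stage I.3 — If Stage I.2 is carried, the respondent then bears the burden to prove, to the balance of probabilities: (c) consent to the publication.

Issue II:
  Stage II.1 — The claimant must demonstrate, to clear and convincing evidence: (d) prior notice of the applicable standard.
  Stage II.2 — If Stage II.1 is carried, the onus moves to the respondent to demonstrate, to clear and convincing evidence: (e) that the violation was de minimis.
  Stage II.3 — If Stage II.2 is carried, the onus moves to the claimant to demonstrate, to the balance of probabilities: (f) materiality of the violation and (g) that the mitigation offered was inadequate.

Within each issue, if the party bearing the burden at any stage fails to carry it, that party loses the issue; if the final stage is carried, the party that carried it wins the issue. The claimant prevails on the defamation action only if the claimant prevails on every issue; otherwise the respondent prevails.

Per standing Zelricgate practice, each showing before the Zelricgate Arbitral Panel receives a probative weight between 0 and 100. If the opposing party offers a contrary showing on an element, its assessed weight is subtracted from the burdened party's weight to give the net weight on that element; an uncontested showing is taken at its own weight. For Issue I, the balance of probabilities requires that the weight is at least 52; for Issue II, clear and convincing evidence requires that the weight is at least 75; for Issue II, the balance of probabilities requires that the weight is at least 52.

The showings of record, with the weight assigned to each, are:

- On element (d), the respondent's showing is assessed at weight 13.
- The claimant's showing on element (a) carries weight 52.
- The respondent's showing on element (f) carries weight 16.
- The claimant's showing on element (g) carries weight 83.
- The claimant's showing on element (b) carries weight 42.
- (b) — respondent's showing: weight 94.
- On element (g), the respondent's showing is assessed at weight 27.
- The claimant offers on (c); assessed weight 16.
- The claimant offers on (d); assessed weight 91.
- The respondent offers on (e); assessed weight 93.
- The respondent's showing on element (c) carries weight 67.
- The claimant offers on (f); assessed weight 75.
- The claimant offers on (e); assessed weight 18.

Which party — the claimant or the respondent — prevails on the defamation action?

— Issue I —
Stage I.1 (claimant, the balance of probabilities, weight is at least 52): (a) 52 ≥ 52 — meets.
  The claimant carries Stage I.1; the respondent now bears the burden.
Stage I.2 (respondent, the balance of probabilities, weight is at least 52): (b) net 94−42=52 ≥ 52 — meets.
  All elements met. The respondent retains the burden for Stage I.3.
Stage I.3 (respondent, the balance of probabilities, weight is at least 52): (c) net 67−16=51 < 52 — fails.
  The respondent does not carry Stage I.3.
So the claimant prevails on this issue.
— Issue II —
At Stage II.1 the claimant must meet clear and convincing evidence (weight is at least 75): on (d) the weight is 91 less the opposing 13 gives net 78, which does reach 75, so (d) meets the standard.
  All elements met. The burden passes to the respondent.
At Stage II.2 the respondent must meet clear and convincing evidence (weight is at least 75): on (e) the weight is 93 less the opposing 18 gives net 75, which does reach 75, so (e) meets the standard.
  Stage II.2 carried; the burden shifts to the claimant.
At Stage II.3 the claimant must meet the balance of probabilities (weight is at least 52): on (f) the weight is 75 less the opposing 16 gives net 59, which does reach 52, so (f) meets the standard; on (g) the weight is 83 less the opposing 27 gives net 56, which does reach 52, so (g) meets the standard.
  All elements met at the final stage.
Every stage carried; the claimant prevails on this issue.
Per-issue: Issue I → claimant; Issue II → claimant. The claimant must prevail on every issue; overall, the claimant prevails.

claimant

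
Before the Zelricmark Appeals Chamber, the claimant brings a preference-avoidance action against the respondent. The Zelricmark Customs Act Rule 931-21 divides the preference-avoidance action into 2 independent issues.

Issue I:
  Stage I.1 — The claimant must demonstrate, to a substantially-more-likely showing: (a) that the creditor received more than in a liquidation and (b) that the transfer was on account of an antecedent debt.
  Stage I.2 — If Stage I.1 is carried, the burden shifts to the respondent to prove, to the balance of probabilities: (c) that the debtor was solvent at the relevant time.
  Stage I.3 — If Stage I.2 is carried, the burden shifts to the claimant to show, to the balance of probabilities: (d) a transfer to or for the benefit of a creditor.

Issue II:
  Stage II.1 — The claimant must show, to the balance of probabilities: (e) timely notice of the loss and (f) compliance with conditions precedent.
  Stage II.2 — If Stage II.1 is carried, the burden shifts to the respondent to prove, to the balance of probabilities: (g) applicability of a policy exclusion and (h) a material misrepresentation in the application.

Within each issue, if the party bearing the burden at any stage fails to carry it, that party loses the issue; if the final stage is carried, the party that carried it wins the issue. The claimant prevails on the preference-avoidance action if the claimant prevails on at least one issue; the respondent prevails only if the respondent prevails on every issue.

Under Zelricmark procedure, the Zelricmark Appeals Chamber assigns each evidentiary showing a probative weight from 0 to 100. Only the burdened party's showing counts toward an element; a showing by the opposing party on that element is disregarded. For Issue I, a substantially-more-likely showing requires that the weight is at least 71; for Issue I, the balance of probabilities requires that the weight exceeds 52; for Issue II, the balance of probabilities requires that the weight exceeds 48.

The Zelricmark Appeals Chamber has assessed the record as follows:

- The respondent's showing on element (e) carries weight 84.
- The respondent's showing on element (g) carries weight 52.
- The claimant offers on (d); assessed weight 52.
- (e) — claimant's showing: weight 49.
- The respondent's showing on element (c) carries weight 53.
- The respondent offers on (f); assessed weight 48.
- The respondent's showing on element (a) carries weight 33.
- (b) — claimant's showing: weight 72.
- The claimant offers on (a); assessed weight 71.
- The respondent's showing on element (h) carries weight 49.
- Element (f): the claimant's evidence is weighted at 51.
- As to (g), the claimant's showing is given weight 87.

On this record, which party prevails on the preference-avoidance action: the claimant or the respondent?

— Issue I —
Stage I.1 — burden on claimant; standard: a substantially-more-likely showing (weight is at least 71).
    (a): 71 (respondent's 33 disregarded) ≥ 71 [met]
    (b): 72 ≥ 71 [met]
  Stage I.1 is satisfied; the onus moves to the respondent.
Stage I.2 — burden on respondent; standard: the balance of probabilities (weight exceeds 52).
    (c): 53 > 52 [met]
  All elements met. The burden passes to the claimant.
Stage I.3 — burden on claimant; standard: the balance of probabilities (weight exceeds 52).
    (d): 52 ≤ 52 [not met]
  Not every element is met, so the claimant fails to carry Stage I.3.
The respondent prevails on this issue.
— Issue II —
At Stage II.1 the claimant must meet the balance of probabilities (weight exceeds 48): on (e) the weight is 49 (the respondent's 84 is given no effect), which does exceed 48, so (e) meets the standard; on (f) the weight is 51 (the respondent's 48 is given no effect), which does exceed 48, so (f) meets the standard.
  All elements met. The burden passes to the respondent.
At Stage II.2 the respondent must meet the balance of probabilities (weight exceeds 48): on (g) the weight is 52 (the claimant's 87 is given no effect), > 48, so (g) meets the standard; on (h) the weight is 49, which does exceed 48, so (h) meets the standard.
  All elements met at the final stage.
With every stage satisfied, the respondent prevails on this issue.
Per-issue: Issue I → respondent; Issue II → respondent. The claimant must prevail on at least one issue; overall, the respondent prevails.

respondent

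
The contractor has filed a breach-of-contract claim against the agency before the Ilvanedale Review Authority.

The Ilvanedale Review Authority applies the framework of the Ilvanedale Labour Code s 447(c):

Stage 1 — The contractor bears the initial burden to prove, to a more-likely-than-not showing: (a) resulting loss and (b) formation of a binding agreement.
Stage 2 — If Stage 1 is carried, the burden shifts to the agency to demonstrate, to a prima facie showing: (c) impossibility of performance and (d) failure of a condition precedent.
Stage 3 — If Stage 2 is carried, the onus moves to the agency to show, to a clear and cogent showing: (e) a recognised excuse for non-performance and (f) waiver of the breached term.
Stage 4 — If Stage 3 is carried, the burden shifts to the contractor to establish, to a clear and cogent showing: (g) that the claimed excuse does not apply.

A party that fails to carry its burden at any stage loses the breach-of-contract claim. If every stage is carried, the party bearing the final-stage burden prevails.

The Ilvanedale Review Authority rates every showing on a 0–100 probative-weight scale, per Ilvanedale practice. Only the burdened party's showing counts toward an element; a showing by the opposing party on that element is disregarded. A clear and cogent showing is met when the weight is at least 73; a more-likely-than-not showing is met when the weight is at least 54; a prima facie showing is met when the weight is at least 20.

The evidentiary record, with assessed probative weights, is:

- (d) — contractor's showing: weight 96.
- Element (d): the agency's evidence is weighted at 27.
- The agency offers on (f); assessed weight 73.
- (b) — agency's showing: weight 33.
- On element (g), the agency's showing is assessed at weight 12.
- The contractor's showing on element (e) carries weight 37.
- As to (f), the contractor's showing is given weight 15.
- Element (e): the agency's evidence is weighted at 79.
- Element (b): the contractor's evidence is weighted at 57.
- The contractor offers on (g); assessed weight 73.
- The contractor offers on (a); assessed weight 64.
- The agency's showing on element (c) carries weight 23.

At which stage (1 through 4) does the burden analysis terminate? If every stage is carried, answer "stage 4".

stage 4

Stage 1 — burden on contractor; standard: a more-likely-than-not showing (weight is at least 54).
    (a): 64 ≥ 54 [met]
    (b): 57 (agency's 33 disregarded) ≥ 54 [met]
  All elements met. The burden passes to the agency.
Stage 2 — burden on agency; standard: a prima facie showing (weight is at least 20).
    (c): 23 ≥ 20 [met]
    (d): 27 (contractor's 96 disregarded) ≥ 20 [met]
  All elements met. The agency retains the burden for Stage 3.
Stage 3 — burden on agency; standard: a clear and cogent showing (weight is at least 73).
    (e): 79 (contractor's 37 disregarded) ≥ 73 [met]
    (f): 73 (contractor's 15 disregarded) ≥ 73 [met]
  Stage 3 carried; the burden shifts to the contractor.
Stage 4 — burden on contractor; standard: a clear and cogent showing (weight is at least 73).
    (g): 73 (agency's 12 disregarded) ≥ 73 [met]
  The contractor carries the last stage.
Every stage carried; the contractor prevails.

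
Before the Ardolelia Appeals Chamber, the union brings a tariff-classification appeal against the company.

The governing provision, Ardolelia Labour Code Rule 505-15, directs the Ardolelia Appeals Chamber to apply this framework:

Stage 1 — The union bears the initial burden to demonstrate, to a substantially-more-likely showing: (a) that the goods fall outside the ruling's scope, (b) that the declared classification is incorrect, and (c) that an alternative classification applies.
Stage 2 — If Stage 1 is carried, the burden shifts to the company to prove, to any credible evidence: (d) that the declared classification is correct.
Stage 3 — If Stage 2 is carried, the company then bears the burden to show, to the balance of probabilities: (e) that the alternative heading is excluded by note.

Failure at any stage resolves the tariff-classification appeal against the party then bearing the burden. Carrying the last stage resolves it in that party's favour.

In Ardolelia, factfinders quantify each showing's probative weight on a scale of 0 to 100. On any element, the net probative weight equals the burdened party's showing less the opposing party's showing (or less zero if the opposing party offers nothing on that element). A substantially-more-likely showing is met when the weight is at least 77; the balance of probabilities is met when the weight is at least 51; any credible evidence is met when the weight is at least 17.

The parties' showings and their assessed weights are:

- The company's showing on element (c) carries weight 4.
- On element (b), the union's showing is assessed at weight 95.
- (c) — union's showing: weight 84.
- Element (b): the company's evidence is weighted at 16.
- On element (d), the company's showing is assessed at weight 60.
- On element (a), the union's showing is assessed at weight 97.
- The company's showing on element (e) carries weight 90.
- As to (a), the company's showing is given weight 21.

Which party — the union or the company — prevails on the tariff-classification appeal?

company

At Stage 1 the union must meet a substantially-more-likely showing (weight is at least 77): on (a) the weight is 97 less the opposing 21 gives net 76, which does not reach 77, so (a) does not meet the standard; on (b) the weight is 95 less the opposing 16 gives net 79, which does reach 77, so (b) meets the standard; on (c) the weight is 84 less the opposing 4 gives net 80, which does reach 77, so (c) meets the standard.
  The union does not carry Stage 1.
The company prevails.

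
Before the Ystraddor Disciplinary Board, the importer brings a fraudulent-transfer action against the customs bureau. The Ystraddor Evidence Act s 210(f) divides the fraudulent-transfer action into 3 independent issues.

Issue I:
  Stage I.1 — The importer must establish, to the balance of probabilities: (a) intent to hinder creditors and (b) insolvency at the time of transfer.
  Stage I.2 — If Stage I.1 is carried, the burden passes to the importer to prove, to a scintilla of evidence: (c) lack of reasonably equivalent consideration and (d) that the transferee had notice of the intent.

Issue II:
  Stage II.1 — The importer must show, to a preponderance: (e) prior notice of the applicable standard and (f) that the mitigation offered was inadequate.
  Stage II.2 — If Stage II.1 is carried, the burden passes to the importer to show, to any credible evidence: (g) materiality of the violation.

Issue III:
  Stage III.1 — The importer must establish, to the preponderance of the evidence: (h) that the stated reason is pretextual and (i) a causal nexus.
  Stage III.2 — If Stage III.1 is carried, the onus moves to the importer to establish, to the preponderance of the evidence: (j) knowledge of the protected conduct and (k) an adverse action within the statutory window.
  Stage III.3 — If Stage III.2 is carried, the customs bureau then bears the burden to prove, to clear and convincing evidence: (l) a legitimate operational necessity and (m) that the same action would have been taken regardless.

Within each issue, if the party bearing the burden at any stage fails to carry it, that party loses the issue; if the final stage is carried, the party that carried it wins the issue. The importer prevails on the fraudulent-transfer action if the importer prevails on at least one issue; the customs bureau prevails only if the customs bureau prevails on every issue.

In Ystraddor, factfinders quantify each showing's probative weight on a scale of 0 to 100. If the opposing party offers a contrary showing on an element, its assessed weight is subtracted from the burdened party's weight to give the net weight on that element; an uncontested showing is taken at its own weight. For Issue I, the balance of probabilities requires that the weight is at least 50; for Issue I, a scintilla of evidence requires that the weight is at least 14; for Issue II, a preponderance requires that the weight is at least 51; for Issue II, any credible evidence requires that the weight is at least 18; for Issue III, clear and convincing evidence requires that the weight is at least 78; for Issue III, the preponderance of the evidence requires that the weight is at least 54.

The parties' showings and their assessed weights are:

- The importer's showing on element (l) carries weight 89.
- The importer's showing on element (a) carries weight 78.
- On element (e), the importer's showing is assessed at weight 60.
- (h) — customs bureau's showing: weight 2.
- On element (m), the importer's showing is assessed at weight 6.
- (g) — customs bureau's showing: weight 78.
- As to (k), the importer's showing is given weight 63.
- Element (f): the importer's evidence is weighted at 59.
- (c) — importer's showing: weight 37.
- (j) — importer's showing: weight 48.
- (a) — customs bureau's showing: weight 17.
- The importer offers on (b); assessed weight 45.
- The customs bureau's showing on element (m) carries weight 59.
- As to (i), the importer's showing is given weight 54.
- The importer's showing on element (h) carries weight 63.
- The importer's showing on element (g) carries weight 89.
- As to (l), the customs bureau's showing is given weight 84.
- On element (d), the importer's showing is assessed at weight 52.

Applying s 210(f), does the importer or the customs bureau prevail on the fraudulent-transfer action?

customs bureau

— Issue I —
Stage I.1 (importer, the balance of probabilities, weight is at least 50): (a) net 78−17=61 ≥ 50 — meets; (b) 45 < 50 — fails.
  Stage I.1 not carried; the importer fails its burden.
The customs bureau prevails on this issue.
— Issue II —
At Stage II.1 the importer must meet a preponderance (weight is at least 51): on (e) the weight is 60, which does reach 51, so (e) meets the standard; on (f) the weight is 59, which does reach 51, so (f) meets the standard.
  All elements met. The importer retains the burden for Stage II.2.
At Stage II.2 the importer must meet any credible evidence (weight is at least 18): on (g) the weight is 89 less the opposing 78 gives net 11, which does not reach 18, so (g) does not meet the standard.
  The importer does not carry Stage II.2.
So the customs bureau prevails on this issue.
— Issue III —
At Stage III.1 the importer must meet the preponderance of the evidence (weight is at least 54): on (h) the weight is 63 less the opposing 2 gives net 61, which does reach 54, so (h) meets the standard; on (i) the weight is 54, which does reach 54, so (i) meets the standard.
  All elements met. The importer retains the burden for Stage III.2.
At Stage III.2 the importer must meet the preponderance of the evidence (weight is at least 54): on (j) the weight is 48, < 54, so (j) does not meet the standard; on (k) the weight is 63, which does reach 54, so (k) meets the standard.
  Not every element is met, so the importer fails to carry Stage III.2.
The analysis ends at Stage III.2; the customs bureau prevails on this issue.
Per-issue: Issue I → customs bureau; Issue II → customs bureau; Issue III → customs bureau. The importer must prevail on at least one issue; overall, the customs bureau prevails.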